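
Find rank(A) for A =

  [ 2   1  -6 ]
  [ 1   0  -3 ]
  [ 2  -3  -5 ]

rank = 3

R1 → 1/2·R1
R2 → R2 − R1
R3 → R3 − 2·R1
R2 → -2·R2
R3 → R3 + 4·R2
R1 → R1 + 3·R3
R1 → R1 − 1/2·R2
The reduced form has 3 nonzero rows.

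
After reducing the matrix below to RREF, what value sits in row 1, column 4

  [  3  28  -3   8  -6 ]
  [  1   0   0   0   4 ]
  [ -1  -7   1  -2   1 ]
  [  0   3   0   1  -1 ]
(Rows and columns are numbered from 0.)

-1

R1 → 1/3·R1
R2 → R2 − R1
R3 → R3 + R1
R2 → -3/28·R2
R3 → R3 − 7/3·R2
R4 → R4 − 3·R2
R3 → 4·R3
R4 → R4 − 9/28·R3
R4 → 7·R4
R2 → R2 − 2/7·R4
R1 → R1 − 8/3·R4
R2 → R2 + 3/28·R3
R1 → R1 + R3
R1 → R1 − 28/3·R2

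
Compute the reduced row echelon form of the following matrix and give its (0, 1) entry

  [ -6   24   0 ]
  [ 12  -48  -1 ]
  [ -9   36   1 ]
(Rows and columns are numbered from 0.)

-4

R1 -> -1/6·R1
R2 -> R2 − 12·R1
R3 -> R3 + 9·R1
R2 -> -1·R2
R3 -> R3 − R2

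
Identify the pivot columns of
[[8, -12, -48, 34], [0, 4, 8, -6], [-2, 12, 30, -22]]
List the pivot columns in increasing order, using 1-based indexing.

1, 2

R1 ← 1/8·R1
  [  1  -3/2  -6  17/4 ]
  [  0     4   8    -6 ]
  [ -2    12  30   -22 ]
R3 ← R3 + 2·R1
  [ 1  -3/2  -6   17/4 ]
  [ 0     4   8     -6 ]
  [ 0     9  18  -27/2 ]
R2 ← 1/4·R2
  [ 1  -3/2  -6   17/4 ]
  [ 0     1   2   -3/2 ]
  [ 0     9  18  -27/2 ]
R3 ← R3 − 9·R2
  [ 1  -3/2  -6  17/4 ]
  [ 0     1   2  -3/2 ]
  [ 0     0   0     0 ]
R1 ← R1 + 3/2·R2
  [ 1  0  -3     2 ]
  [ 0  1   2  -3/2 ]
  [ 0  0   0     0 ]
Pivot columns are the columns containing a leading 1.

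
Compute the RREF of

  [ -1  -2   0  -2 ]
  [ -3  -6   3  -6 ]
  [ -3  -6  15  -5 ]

r1 ← -1·r1
  [  1   2   0   2 ]
  [ -3  -6   3  -6 ]
  [ -3  -6  15  -5 ]
r2 ← r2 + 3·r1
  [  1   2   0   2 ]
  [  0   0   3   0 ]
  [ -3  -6  15  -5 ]
r3 ← r3 + 3·r1
  [ 1  2   0  2 ]
  [ 0  0   3  0 ]
  [ 0  0  15  1 ]
r2 ← 1/3·r2
  [ 1  2   0  2 ]
  [ 0  0   1  0 ]
  [ 0  0  15  1 ]
r3 ← r3 − 15·r2
  [ 1  2  0  2 ]
  [ 0  0  1  0 ]
  [ 0  0  0  1 ]
r1 ← r1 − 2·r3
  [ 1  2  0  0 ]
  [ 0  0  1  0 ]
  [ 0  0  0  1 ]

[[1, 2, 0, 0], [0, 0, 1, 0], [0, 0, 0, 1]]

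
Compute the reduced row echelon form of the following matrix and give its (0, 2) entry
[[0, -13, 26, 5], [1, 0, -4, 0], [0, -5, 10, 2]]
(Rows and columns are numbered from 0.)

-4

R1 <=> R2
  [ 1    0  -4  0 ]
  [ 0  -13  26  5 ]
  [ 0   -5  10  2 ]
R2 -> -1/13·R2
  [ 1   0  -4      0 ]
  [ 0   1  -2  -5/13 ]
  [ 0  -5  10      2 ]
R3 -> R3 + 5·R2
  [ 1  0  -4      0 ]
  [ 0  1  -2  -5/13 ]
  [ 0  0   0   1/13 ]
R3 -> 13·R3
  [ 1  0  -4      0 ]
  [ 0  1  -2  -5/13 ]
  [ 0  0   0      1 ]
R2 -> R2 + 5/13·R3
  [ 1  0  -4  0 ]
  [ 0  1  -2  0 ]
  [ 0  0   0  1 ]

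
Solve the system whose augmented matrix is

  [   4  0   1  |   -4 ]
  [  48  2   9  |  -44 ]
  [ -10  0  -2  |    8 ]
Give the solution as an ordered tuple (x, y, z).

R1 -> 1/4·R1
  [   1  0  1/4  |   -1 ]
  [  48  2    9  |  -44 ]
  [ -10  0   -2  |    8 ]
R2 -> R2 − 48·R1
  [   1  0  1/4  |  -1 ]
  [   0  2   -3  |   4 ]
  [ -10  0   -2  |   8 ]
R3 -> R3 + 10·R1
  [ 1  0  1/4  |  -1 ]
  [ 0  2   -3  |   4 ]
  [ 0  0  1/2  |  -2 ]
R2 -> 1/2·R2
  [ 1  0   1/4  |  -1 ]
  [ 0  1  -3/2  |   2 ]
  [ 0  0   1/2  |  -2 ]
R3 -> 2·R3
  [ 1  0   1/4  |  -1 ]
  [ 0  1  -3/2  |   2 ]
  [ 0  0     1  |  -4 ]
R2 -> R2 + 3/2·R3
  [ 1  0  1/4  |  -1 ]
  [ 0  1    0  |  -4 ]
  [ 0  0    1  |  -4 ]
R1 -> R1 − 1/4·R3
  [ 1  0  0  |   0 ]
  [ 0  1  0  |  -4 ]
  [ 0  0  1  |  -4 ]
Reading off the last column: x = 0, y = -4, z = -4.

(0, -4, -4)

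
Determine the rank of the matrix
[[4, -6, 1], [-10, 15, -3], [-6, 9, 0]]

R1 := 1/4·R1
  [   1  -3/2  1/4 ]
  [ -10    15   -3 ]
  [  -6     9    0 ]
R2 := R2 + 10·R1
  [  1  -3/2   1/4 ]
  [  0     0  -1/2 ]
  [ -6     9     0 ]
R3 := R3 + 6·R1
  [ 1  -3/2   1/4 ]
  [ 0     0  -1/2 ]
  [ 0     0   3/2 ]
R2 := -2·R2
  [ 1  -3/2  1/4 ]
  [ 0     0    1 ]
  [ 0     0  3/2 ]
R3 := R3 − 3/2·R2
  [ 1  -3/2  1/4 ]
  [ 0     0    1 ]
  [ 0     0    0 ]
R1 := R1 − 1/4·R2
  [ 1  -3/2  0 ]
  [ 0     0  1 ]
  [ 0     0  0 ]
The reduced form has 2 nonzero rows.

rank = 2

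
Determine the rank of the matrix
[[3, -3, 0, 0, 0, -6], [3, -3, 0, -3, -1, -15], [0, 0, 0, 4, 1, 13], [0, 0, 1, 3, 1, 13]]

rank = 4

R1 ← 1/3·R1
  [ 1  -1  0   0   0   -2 ]
  [ 3  -3  0  -3  -1  -15 ]
  [ 0   0  0   4   1   13 ]
  [ 0   0  1   3   1   13 ]
R2 ← R2 − 3·R1
  [ 1  -1  0   0   0  -2 ]
  [ 0   0  0  -3  -1  -9 ]
  [ 0   0  0   4   1  13 ]
  [ 0   0  1   3   1  13 ]
R2 <=> R4
  [ 1  -1  0   0   0  -2 ]
  [ 0   0  1   3   1  13 ]
  [ 0   0  0   4   1  13 ]
  [ 0   0  0  -3  -1  -9 ]
R3 ← 1/4·R3
  [ 1  -1  0   0    0    -2 ]
  [ 0   0  1   3    1    13 ]
  [ 0   0  0   1  1/4  13/4 ]
  [ 0   0  0  -3   -1    -9 ]
R4 ← R4 + 3·R3
  [ 1  -1  0  0     0    -2 ]
  [ 0   0  1  3     1    13 ]
  [ 0   0  0  1   1/4  13/4 ]
  [ 0   0  0  0  -1/4   3/4 ]
R4 ← -4·R4
  [ 1  -1  0  0    0    -2 ]
  [ 0   0  1  3    1    13 ]
  [ 0   0  0  1  1/4  13/4 ]
  [ 0   0  0  0    1    -3 ]
R3 ← R3 − 1/4·R4
  [ 1  -1  0  0  0  -2 ]
  [ 0   0  1  3  1  13 ]
  [ 0   0  0  1  0   4 ]
  [ 0   0  0  0  1  -3 ]
R2 ← R2 − R4
  [ 1  -1  0  0  0  -2 ]
  [ 0   0  1  3  0  16 ]
  [ 0   0  0  1  0   4 ]
  [ 0   0  0  0  1  -3 ]
R2 ← R2 − 3·R3
  [ 1  -1  0  0  0  -2 ]
  [ 0   0  1  0  0   4 ]
  [ 0   0  0  1  0   4 ]
  [ 0   0  0  0  1  -3 ]
The reduced form has 4 nonzero rows.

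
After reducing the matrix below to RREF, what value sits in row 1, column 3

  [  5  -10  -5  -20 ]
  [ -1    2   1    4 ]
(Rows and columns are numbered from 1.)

-1

ρ1 ← 1/5·ρ1
  [  1  -2  -1  -4 ]
  [ -1   2   1   4 ]
ρ2 ← ρ2 + ρ1
  [ 1  -2  -1  -4 ]
  [ 0   0   0   0 ]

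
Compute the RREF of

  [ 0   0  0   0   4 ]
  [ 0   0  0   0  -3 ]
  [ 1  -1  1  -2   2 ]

[[1, -1, 1, -2, 0], [0, 0, 0, 0, 1], [0, 0, 0, 0, 0]]

r1 <=> r3
  [ 1  -1  1  -2   2 ]
  [ 0   0  0   0  -3 ]
  [ 0   0  0   0   4 ]
r2 := -1/3·r2
  [ 1  -1  1  -2  2 ]
  [ 0   0  0   0  1 ]
  [ 0   0  0   0  4 ]
r3 := r3 − 4·r2
  [ 1  -1  1  -2  2 ]
  [ 0   0  0   0  1 ]
  [ 0   0  0   0  0 ]
r1 := r1 − 2·r2
  [ 1  -1  1  -2  0 ]
  [ 0   0  0   0  1 ]
  [ 0   0  0   0  0 ]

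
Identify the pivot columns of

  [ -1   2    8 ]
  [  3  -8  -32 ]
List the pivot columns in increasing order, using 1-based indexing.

1, 2

r1 → -1·r1
r2 → r2 − 3·r1
r2 → -1/2·r2
r1 → r1 + 2·r2
Pivot columns are the columns containing a leading 1.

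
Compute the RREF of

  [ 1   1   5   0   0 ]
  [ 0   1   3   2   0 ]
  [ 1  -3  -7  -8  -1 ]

R3 := R3 − R1
  [ 1   1    5   0   0 ]
  [ 0   1    3   2   0 ]
  [ 0  -4  -12  -8  -1 ]
R3 := R3 + 4·R2
  [ 1  1  5  0   0 ]
  [ 0  1  3  2   0 ]
  [ 0  0  0  0  -1 ]
R3 := -1·R3
  [ 1  1  5  0  0 ]
  [ 0  1  3  2  0 ]
  [ 0  0  0  0  1 ]
R1 := R1 − R2
  [ 1  0  2  -2  0 ]
  [ 0  1  3   2  0 ]
  [ 0  0  0   0  1 ]

[[1, 0, 2, -2, 0], [0, 1, 3, 2, 0], [0, 0, 0, 0, 1]]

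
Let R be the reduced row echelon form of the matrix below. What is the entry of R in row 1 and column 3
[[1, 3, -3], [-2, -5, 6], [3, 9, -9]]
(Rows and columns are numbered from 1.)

-3

Add 2 times r1 to r2.
  [ 1  3  -3 ]
  [ 0  1   0 ]
  [ 3  9  -9 ]
Subtract 3 times r1 from r3.
  [ 1  3  -3 ]
  [ 0  1   0 ]
  [ 0  0   0 ]
Subtract 3 times r2 from r1.
  [ 1  0  -3 ]
  [ 0  1   0 ]
  [ 0  0   0 ]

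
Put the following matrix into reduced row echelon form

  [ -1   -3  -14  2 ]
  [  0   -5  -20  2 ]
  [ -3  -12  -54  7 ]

R1 ← -1·R1
  [  1    3   14  -2 ]
  [  0   -5  -20   2 ]
  [ -3  -12  -54   7 ]
R3 ← R3 + 3·R1
  [ 1   3   14  -2 ]
  [ 0  -5  -20   2 ]
  [ 0  -3  -12   1 ]
R2 ← -1/5·R2
  [ 1   3   14    -2 ]
  [ 0   1    4  -2/5 ]
  [ 0  -3  -12     1 ]
R3 ← R3 + 3·R2
  [ 1  3  14    -2 ]
  [ 0  1   4  -2/5 ]
  [ 0  0   0  -1/5 ]
R3 ← -5·R3
  [ 1  3  14    -2 ]
  [ 0  1   4  -2/5 ]
  [ 0  0   0     1 ]
R2 ← R2 + 2/5·R3
  [ 1  3  14  -2 ]
  [ 0  1   4   0 ]
  [ 0  0   0   1 ]
R1 ← R1 + 2·R3
  [ 1  3  14  0 ]
  [ 0  1   4  0 ]
  [ 0  0   0  1 ]
R1 ← R1 − 3·R2
  [ 1  0  2  0 ]
  [ 0  1  4  0 ]
  [ 0  0  0  1 ]

[[1, 0, 2, 0], [0, 1, 4, 0], [0, 0, 0, 1]]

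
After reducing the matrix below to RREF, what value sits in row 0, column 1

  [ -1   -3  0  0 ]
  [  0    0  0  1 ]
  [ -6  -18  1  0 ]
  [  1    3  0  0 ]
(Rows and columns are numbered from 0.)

R1 ← -1·R1
  [  1    3  0  0 ]
  [  0    0  0  1 ]
  [ -6  -18  1  0 ]
  [  1    3  0  0 ]
R3 ← R3 + 6·R1
  [ 1  3  0  0 ]
  [ 0  0  0  1 ]
  [ 0  0  1  0 ]
  [ 1  3  0  0 ]
R4 ← R4 − R1
  [ 1  3  0  0 ]
  [ 0  0  0  1 ]
  [ 0  0  1  0 ]
  [ 0  0  0  0 ]
R2 <=> R3
  [ 1  3  0  0 ]
  [ 0  0  1  0 ]
  [ 0  0  0  1 ]
  [ 0  0  0  0 ]

3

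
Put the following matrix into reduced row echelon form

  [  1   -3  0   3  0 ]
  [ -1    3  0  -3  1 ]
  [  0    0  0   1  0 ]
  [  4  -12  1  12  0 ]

ρ2 ← ρ2 + ρ1
  [ 1   -3  0   3  0 ]
  [ 0    0  0   0  1 ]
  [ 0    0  0   1  0 ]
  [ 4  -12  1  12  0 ]
ρ4 ← ρ4 − 4·ρ1
  [ 1  -3  0  3  0 ]
  [ 0   0  0  0  1 ]
  [ 0   0  0  1  0 ]
  [ 0   0  1  0  0 ]
ρ2 ↔ ρ4
  [ 1  -3  0  3  0 ]
  [ 0   0  1  0  0 ]
  [ 0   0  0  1  0 ]
  [ 0   0  0  0  1 ]
ρ1 ← ρ1 − 3·ρ3
  [ 1  -3  0  0  0 ]
  [ 0   0  1  0  0 ]
  [ 0   0  0  1  0 ]
  [ 0   0  0  0  1 ]

[[1, -3, 0, 0, 0], [0, 0, 1, 0, 0], [0, 0, 0, 1, 0], [0, 0, 0, 0, 1]]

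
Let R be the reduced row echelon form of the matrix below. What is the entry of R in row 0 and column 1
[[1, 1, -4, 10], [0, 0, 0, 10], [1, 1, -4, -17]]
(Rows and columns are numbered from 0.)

r3 ← r3 − r1
  [ 1  1  -4   10 ]
  [ 0  0   0   10 ]
  [ 0  0   0  -27 ]
r2 ← 1/10·r2
  [ 1  1  -4   10 ]
  [ 0  0   0    1 ]
  [ 0  0   0  -27 ]
r3 ← r3 + 27·r2
  [ 1  1  -4  10 ]
  [ 0  0   0   1 ]
  [ 0  0   0   0 ]
r1 ← r1 − 10·r2
  [ 1  1  -4  0 ]
  [ 0  0   0  1 ]
  [ 0  0   0  0 ]

1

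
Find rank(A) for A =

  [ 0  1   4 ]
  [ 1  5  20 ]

rank = 2

R1 ↔ R2
  [ 1  5  20 ]
  [ 0  1   4 ]
R1 := R1 − 5·R2
  [ 1  0  0 ]
  [ 0  1  4 ]
The reduced form has 2 nonzero rows.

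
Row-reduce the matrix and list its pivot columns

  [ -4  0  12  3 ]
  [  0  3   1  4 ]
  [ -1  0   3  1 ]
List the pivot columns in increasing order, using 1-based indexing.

R1 := -1/4·R1
  [  1  0  -3  -3/4 ]
  [  0  3   1     4 ]
  [ -1  0   3     1 ]
R3 := R3 + R1
  [ 1  0  -3  -3/4 ]
  [ 0  3   1     4 ]
  [ 0  0   0   1/4 ]
R2 := 1/3·R2
  [ 1  0   -3  -3/4 ]
  [ 0  1  1/3   4/3 ]
  [ 0  0    0   1/4 ]
R3 := 4·R3
  [ 1  0   -3  -3/4 ]
  [ 0  1  1/3   4/3 ]
  [ 0  0    0     1 ]
R2 := R2 − 4/3·R3
  [ 1  0   -3  -3/4 ]
  [ 0  1  1/3     0 ]
  [ 0  0    0     1 ]
R1 := R1 + 3/4·R3
  [ 1  0   -3  0 ]
  [ 0  1  1/3  0 ]
  [ 0  0    0  1 ]
Pivot columns are the columns containing a leading 1.

1, 2, 4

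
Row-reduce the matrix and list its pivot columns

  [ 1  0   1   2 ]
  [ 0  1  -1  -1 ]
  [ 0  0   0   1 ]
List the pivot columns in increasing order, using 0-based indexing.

0, 1, 3

R2 ← R2 + R3
  [ 1  0   1  2 ]
  [ 0  1  -1  0 ]
  [ 0  0   0  1 ]
R1 ← R1 − 2·R3
  [ 1  0   1  0 ]
  [ 0  1  -1  0 ]
  [ 0  0   0  1 ]
Pivot columns are the columns containing a leading 1.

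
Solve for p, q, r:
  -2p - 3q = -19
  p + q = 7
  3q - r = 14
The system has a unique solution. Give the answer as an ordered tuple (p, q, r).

Form the augmented matrix and row-reduce:
  [ -2  -3   0  |  -19 ]
  [  1   1   0  |    7 ]
  [  0   3  -1  |   14 ]
R1 → -1/2·R1
  [ 1  3/2   0  |  19/2 ]
  [ 1    1   0  |     7 ]
  [ 0    3  -1  |    14 ]
R2 → R2 − R1
  [ 1   3/2   0  |  19/2 ]
  [ 0  -1/2   0  |  -5/2 ]
  [ 0     3  -1  |    14 ]
R2 → -2·R2
  [ 1  3/2   0  |  19/2 ]
  [ 0    1   0  |     5 ]
  [ 0    3  -1  |    14 ]
R3 → R3 − 3·R2
  [ 1  3/2   0  |  19/2 ]
  [ 0    1   0  |     5 ]
  [ 0    0  -1  |    -1 ]
R3 → -1·R3
  [ 1  3/2  0  |  19/2 ]
  [ 0    1  0  |     5 ]
  [ 0    0  1  |     1 ]
R1 → R1 − 3/2·R2
  [ 1  0  0  |  2 ]
  [ 0  1  0  |  5 ]
  [ 0  0  1  |  1 ]
Reading off the last column: p = 2, q = 5, r = 1.

(2, 5, 1)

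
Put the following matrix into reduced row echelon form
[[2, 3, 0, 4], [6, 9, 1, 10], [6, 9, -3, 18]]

[[1, 3/2, 0, 2], [0, 0, 1, -2], [0, 0, 0, 0]]

r1 -> 1/2·r1
  [ 1  3/2   0   2 ]
  [ 6    9   1  10 ]
  [ 6    9  -3  18 ]
r2 -> r2 − 6·r1
  [ 1  3/2   0   2 ]
  [ 0    0   1  -2 ]
  [ 6    9  -3  18 ]
r3 -> r3 − 6·r1
  [ 1  3/2   0   2 ]
  [ 0    0   1  -2 ]
  [ 0    0  -3   6 ]
r3 -> r3 + 3·r2
  [ 1  3/2  0   2 ]
  [ 0    0  1  -2 ]
  [ 0    0  0   0 ]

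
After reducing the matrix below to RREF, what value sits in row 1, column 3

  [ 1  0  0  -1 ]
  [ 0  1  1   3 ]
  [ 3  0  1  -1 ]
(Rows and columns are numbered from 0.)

1

r3 := r3 − 3·r1
  [ 1  0  0  -1 ]
  [ 0  1  1   3 ]
  [ 0  0  1   2 ]
r2 := r2 − r3
  [ 1  0  0  -1 ]
  [ 0  1  0   1 ]
  [ 0  0  1   2 ]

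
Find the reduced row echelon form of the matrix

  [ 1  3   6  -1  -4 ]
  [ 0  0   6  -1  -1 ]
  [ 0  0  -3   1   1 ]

[[1, 3, 0, 0, -3], [0, 0, 1, 0, 0], [0, 0, 0, 1, 1]]

R2 := 1/6·R2
  [ 1  3   6    -1    -4 ]
  [ 0  0   1  -1/6  -1/6 ]
  [ 0  0  -3     1     1 ]
R3 := R3 + 3·R2
  [ 1  3  6    -1    -4 ]
  [ 0  0  1  -1/6  -1/6 ]
  [ 0  0  0   1/2   1/2 ]
R3 := 2·R3
  [ 1  3  6    -1    -4 ]
  [ 0  0  1  -1/6  -1/6 ]
  [ 0  0  0     1     1 ]
R2 := R2 + 1/6·R3
  [ 1  3  6  -1  -4 ]
  [ 0  0  1   0   0 ]
  [ 0  0  0   1   1 ]
R1 := R1 + R3
  [ 1  3  6  0  -3 ]
  [ 0  0  1  0   0 ]
  [ 0  0  0  1   1 ]
R1 := R1 − 6·R2
  [ 1  3  0  0  -3 ]
  [ 0  0  1  0   0 ]
  [ 0  0  0  1   1 ]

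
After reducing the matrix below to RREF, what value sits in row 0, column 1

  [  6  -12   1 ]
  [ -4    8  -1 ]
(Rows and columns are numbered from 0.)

R1 := 1/6·R1
  [  1  -2  1/6 ]
  [ -4   8   -1 ]
R2 := R2 + 4·R1
  [ 1  -2   1/6 ]
  [ 0   0  -1/3 ]
R2 := -3·R2
  [ 1  -2  1/6 ]
  [ 0   0    1 ]
R1 := R1 − 1/6·R2
  [ 1  -2  0 ]
  [ 0   0  1 ]

-2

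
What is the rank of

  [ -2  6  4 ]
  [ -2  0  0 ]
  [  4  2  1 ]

R1 → -1/2·R1
  [  1  -3  -2 ]
  [ -2   0   0 ]
  [  4   2   1 ]
R2 → R2 + 2·R1
  [ 1  -3  -2 ]
  [ 0  -6  -4 ]
  [ 4   2   1 ]
R3 → R3 − 4·R1
  [ 1  -3  -2 ]
  [ 0  -6  -4 ]
  [ 0  14   9 ]
R2 → -1/6·R2
  [ 1  -3   -2 ]
  [ 0   1  2/3 ]
  [ 0  14    9 ]
R3 → R3 − 14·R2
  [ 1  -3    -2 ]
  [ 0   1   2/3 ]
  [ 0   0  -1/3 ]
R3 → -3·R3
  [ 1  -3   -2 ]
  [ 0   1  2/3 ]
  [ 0   0    1 ]
R2 → R2 − 2/3·R3
  [ 1  -3  -2 ]
  [ 0   1   0 ]
  [ 0   0   1 ]
R1 → R1 + 2·R3
  [ 1  -3  0 ]
  [ 0   1  0 ]
  [ 0   0  1 ]
R1 → R1 + 3·R2
  [ 1  0  0 ]
  [ 0  1  0 ]
  [ 0  0  1 ]
The reduced form has 3 nonzero rows.

rank = 3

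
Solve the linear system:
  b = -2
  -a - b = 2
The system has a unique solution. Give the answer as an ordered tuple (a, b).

Form the augmented matrix and row-reduce:
  [  0   1  |  -2 ]
  [ -1  -1  |   2 ]
Swap R1 and R2.
  [ -1  -1  |   2 ]
  [  0   1  |  -2 ]
Multiply R1 by -1.
  [ 1  1  |  -2 ]
  [ 0  1  |  -2 ]
Subtract R2 from R1.
  [ 1  0  |   0 ]
  [ 0  1  |  -2 ]
Reading off the last column: a = 0, b = -2.

(0, -2)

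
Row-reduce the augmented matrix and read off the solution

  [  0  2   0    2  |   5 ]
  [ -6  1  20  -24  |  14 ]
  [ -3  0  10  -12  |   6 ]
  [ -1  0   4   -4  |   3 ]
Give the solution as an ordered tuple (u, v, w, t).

R1 <-> R2
  [ -6  1  20  -24  |  14 ]
  [  0  2   0    2  |   5 ]
  [ -3  0  10  -12  |   6 ]
  [ -1  0   4   -4  |   3 ]
R1 → -1/6·R1
  [  1  -1/6  -10/3    4  |  -7/3 ]
  [  0     2      0    2  |     5 ]
  [ -3     0     10  -12  |     6 ]
  [ -1     0      4   -4  |     3 ]
R3 → R3 + 3·R1
  [  1  -1/6  -10/3   4  |  -7/3 ]
  [  0     2      0   2  |     5 ]
  [  0  -1/2      0   0  |    -1 ]
  [ -1     0      4  -4  |     3 ]
R4 → R4 + R1
  [ 1  -1/6  -10/3  4  |  -7/3 ]
  [ 0     2      0  2  |     5 ]
  [ 0  -1/2      0  0  |    -1 ]
  [ 0  -1/6    2/3  0  |   2/3 ]
R2 → 1/2·R2
  [ 1  -1/6  -10/3  4  |  -7/3 ]
  [ 0     1      0  1  |   5/2 ]
  [ 0  -1/2      0  0  |    -1 ]
  [ 0  -1/6    2/3  0  |   2/3 ]
R3 → R3 + 1/2·R2
  [ 1  -1/6  -10/3    4  |  -7/3 ]
  [ 0     1      0    1  |   5/2 ]
  [ 0     0      0  1/2  |   1/4 ]
  [ 0  -1/6    2/3    0  |   2/3 ]
R4 → R4 + 1/6·R2
  [ 1  -1/6  -10/3    4  |   -7/3 ]
  [ 0     1      0    1  |    5/2 ]
  [ 0     0      0  1/2  |    1/4 ]
  [ 0     0    2/3  1/6  |  13/12 ]
R3 <-> R4
  [ 1  -1/6  -10/3    4  |   -7/3 ]
  [ 0     1      0    1  |    5/2 ]
  [ 0     0    2/3  1/6  |  13/12 ]
  [ 0     0      0  1/2  |    1/4 ]
R3 → 3/2·R3
  [ 1  -1/6  -10/3    4  |  -7/3 ]
  [ 0     1      0    1  |   5/2 ]
  [ 0     0      1  1/4  |  13/8 ]
  [ 0     0      0  1/2  |   1/4 ]
R4 → 2·R4
  [ 1  -1/6  -10/3    4  |  -7/3 ]
  [ 0     1      0    1  |   5/2 ]
  [ 0     0      1  1/4  |  13/8 ]
  [ 0     0      0    1  |   1/2 ]
R3 → R3 − 1/4·R4
  [ 1  -1/6  -10/3  4  |  -7/3 ]
  [ 0     1      0  1  |   5/2 ]
  [ 0     0      1  0  |   3/2 ]
  [ 0     0      0  1  |   1/2 ]
R2 → R2 − R4
  [ 1  -1/6  -10/3  4  |  -7/3 ]
  [ 0     1      0  0  |     2 ]
  [ 0     0      1  0  |   3/2 ]
  [ 0     0      0  1  |   1/2 ]
R1 → R1 − 4·R4
  [ 1  -1/6  -10/3  0  |  -13/3 ]
  [ 0     1      0  0  |      2 ]
  [ 0     0      1  0  |    3/2 ]
  [ 0     0      0  1  |    1/2 ]
R1 → R1 + 10/3·R3
  [ 1  -1/6  0  0  |  2/3 ]
  [ 0     1  0  0  |    2 ]
  [ 0     0  1  0  |  3/2 ]
  [ 0     0  0  1  |  1/2 ]
R1 → R1 + 1/6·R2
  [ 1  0  0  0  |    1 ]
  [ 0  1  0  0  |    2 ]
  [ 0  0  1  0  |  3/2 ]
  [ 0  0  0  1  |  1/2 ]
Reading off the last column: u = 1, v = 2, w = 3/2, t = 1/2.

(1, 2, 3/2, 1/2)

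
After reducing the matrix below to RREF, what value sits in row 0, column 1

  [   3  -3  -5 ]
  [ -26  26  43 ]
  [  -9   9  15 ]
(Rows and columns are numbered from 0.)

Multiply ρ1 by 1/3.
  [   1  -1  -5/3 ]
  [ -26  26    43 ]
  [  -9   9    15 ]
Add 26 times ρ1 to ρ2.
  [  1  -1  -5/3 ]
  [  0   0  -1/3 ]
  [ -9   9    15 ]
Add 9 times ρ1 to ρ3.
  [ 1  -1  -5/3 ]
  [ 0   0  -1/3 ]
  [ 0   0     0 ]
Multiply ρ2 by -3.
  [ 1  -1  -5/3 ]
  [ 0   0     1 ]
  [ 0   0     0 ]
Add 5/3 times ρ2 to ρ1.
  [ 1  -1  0 ]
  [ 0   0  1 ]
  [ 0   0  0 ]

-1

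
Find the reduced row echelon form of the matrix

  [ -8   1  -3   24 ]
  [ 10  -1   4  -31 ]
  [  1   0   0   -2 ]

R1 -> -1/8·R1
  [  1  -1/8  3/8   -3 ]
  [ 10    -1    4  -31 ]
  [  1     0    0   -2 ]
R2 -> R2 − 10·R1
  [ 1  -1/8  3/8  -3 ]
  [ 0   1/4  1/4  -1 ]
  [ 1     0    0  -2 ]
R3 -> R3 − R1
  [ 1  -1/8   3/8  -3 ]
  [ 0   1/4   1/4  -1 ]
  [ 0   1/8  -3/8   1 ]
R2 -> 4·R2
  [ 1  -1/8   3/8  -3 ]
  [ 0     1     1  -4 ]
  [ 0   1/8  -3/8   1 ]
R3 -> R3 − 1/8·R2
  [ 1  -1/8   3/8   -3 ]
  [ 0     1     1   -4 ]
  [ 0     0  -1/2  3/2 ]
R3 -> -2·R3
  [ 1  -1/8  3/8  -3 ]
  [ 0     1    1  -4 ]
  [ 0     0    1  -3 ]
R2 -> R2 − R3
  [ 1  -1/8  3/8  -3 ]
  [ 0     1    0  -1 ]
  [ 0     0    1  -3 ]
R1 -> R1 − 3/8·R3
  [ 1  -1/8  0  -15/8 ]
  [ 0     1  0     -1 ]
  [ 0     0  1     -3 ]
R1 -> R1 + 1/8·R2
  [ 1  0  0  -2 ]
  [ 0  1  0  -1 ]
  [ 0  0  1  -3 ]

[[1, 0, 0, -2], [0, 1, 0, -1], [0, 0, 1, -3]]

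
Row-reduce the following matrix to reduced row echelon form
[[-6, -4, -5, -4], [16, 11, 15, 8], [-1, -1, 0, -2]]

[[1, 0, 0, 2], [0, 1, 0, 0], [0, 0, 1, -8/5]]

R1 := -1/6·R1
  [  1  2/3  5/6  2/3 ]
  [ 16   11   15    8 ]
  [ -1   -1    0   -2 ]
R2 := R2 − 16·R1
  [  1  2/3  5/6   2/3 ]
  [  0  1/3  5/3  -8/3 ]
  [ -1   -1    0    -2 ]
R3 := R3 + R1
  [ 1   2/3  5/6   2/3 ]
  [ 0   1/3  5/3  -8/3 ]
  [ 0  -1/3  5/6  -4/3 ]
R2 := 3·R2
  [ 1   2/3  5/6   2/3 ]
  [ 0     1    5    -8 ]
  [ 0  -1/3  5/6  -4/3 ]
R3 := R3 + 1/3·R2
  [ 1  2/3  5/6  2/3 ]
  [ 0    1    5   -8 ]
  [ 0    0  5/2   -4 ]
R3 := 2/5·R3
  [ 1  2/3  5/6   2/3 ]
  [ 0    1    5    -8 ]
  [ 0    0    1  -8/5 ]
R2 := R2 − 5·R3
  [ 1  2/3  5/6   2/3 ]
  [ 0    1    0     0 ]
  [ 0    0    1  -8/5 ]
R1 := R1 − 5/6·R3
  [ 1  2/3  0     2 ]
  [ 0    1  0     0 ]
  [ 0    0  1  -8/5 ]
R1 := R1 − 2/3·R2
  [ 1  0  0     2 ]
  [ 0  1  0     0 ]
  [ 0  0  1  -8/5 ]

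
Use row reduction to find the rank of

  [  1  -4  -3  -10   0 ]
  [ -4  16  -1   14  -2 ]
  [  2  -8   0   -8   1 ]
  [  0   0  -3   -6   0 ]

ρ2 → ρ2 + 4·ρ1
  [ 1  -4   -3  -10   0 ]
  [ 0   0  -13  -26  -2 ]
  [ 2  -8    0   -8   1 ]
  [ 0   0   -3   -6   0 ]
ρ3 → ρ3 − 2·ρ1
  [ 1  -4   -3  -10   0 ]
  [ 0   0  -13  -26  -2 ]
  [ 0   0    6   12   1 ]
  [ 0   0   -3   -6   0 ]
ρ2 → -1/13·ρ2
  [ 1  -4  -3  -10     0 ]
  [ 0   0   1    2  2/13 ]
  [ 0   0   6   12     1 ]
  [ 0   0  -3   -6     0 ]
ρ3 → ρ3 − 6·ρ2
  [ 1  -4  -3  -10     0 ]
  [ 0   0   1    2  2/13 ]
  [ 0   0   0    0  1/13 ]
  [ 0   0  -3   -6     0 ]
ρ4 → ρ4 + 3·ρ2
  [ 1  -4  -3  -10     0 ]
  [ 0   0   1    2  2/13 ]
  [ 0   0   0    0  1/13 ]
  [ 0   0   0    0  6/13 ]
ρ3 → 13·ρ3
  [ 1  -4  -3  -10     0 ]
  [ 0   0   1    2  2/13 ]
  [ 0   0   0    0     1 ]
  [ 0   0   0    0  6/13 ]
ρ4 → ρ4 − 6/13·ρ3
  [ 1  -4  -3  -10     0 ]
  [ 0   0   1    2  2/13 ]
  [ 0   0   0    0     1 ]
  [ 0   0   0    0     0 ]
ρ2 → ρ2 − 2/13·ρ3
  [ 1  -4  -3  -10  0 ]
  [ 0   0   1    2  0 ]
  [ 0   0   0    0  1 ]
  [ 0   0   0    0  0 ]
ρ1 → ρ1 + 3·ρ2
  [ 1  -4  0  -4  0 ]
  [ 0   0  1   2  0 ]
  [ 0   0  0   0  1 ]
  [ 0   0  0   0  0 ]
The reduced form has 3 nonzero rows.

rank = 3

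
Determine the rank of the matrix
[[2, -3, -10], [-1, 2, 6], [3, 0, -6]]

rank = 2

Multiply ρ1 by 1/2.
  [  1  -3/2  -5 ]
  [ -1     2   6 ]
  [  3     0  -6 ]
Add ρ1 to ρ2.
  [ 1  -3/2  -5 ]
  [ 0   1/2   1 ]
  [ 3     0  -6 ]
Subtract 3 times ρ1 from ρ3.
  [ 1  -3/2  -5 ]
  [ 0   1/2   1 ]
  [ 0   9/2   9 ]
Multiply ρ2 by 2.
  [ 1  -3/2  -5 ]
  [ 0     1   2 ]
  [ 0   9/2   9 ]
Subtract 9/2 times ρ2 from ρ3.
  [ 1  -3/2  -5 ]
  [ 0     1   2 ]
  [ 0     0   0 ]
Add 3/2 times ρ2 to ρ1.
  [ 1  0  -2 ]
  [ 0  1   2 ]
  [ 0  0   0 ]
The reduced form has 2 nonzero rows.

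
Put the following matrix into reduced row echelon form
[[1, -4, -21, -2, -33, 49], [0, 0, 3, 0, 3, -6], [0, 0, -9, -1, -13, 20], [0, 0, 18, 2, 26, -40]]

Multiply R2 by 1/3.
  [ 1  -4  -21  -2  -33   49 ]
  [ 0   0    1   0    1   -2 ]
  [ 0   0   -9  -1  -13   20 ]
  [ 0   0   18   2   26  -40 ]
Add 9 times R2 to R3.
  [ 1  -4  -21  -2  -33   49 ]
  [ 0   0    1   0    1   -2 ]
  [ 0   0    0  -1   -4    2 ]
  [ 0   0   18   2   26  -40 ]
Subtract 18 times R2 from R4.
  [ 1  -4  -21  -2  -33  49 ]
  [ 0   0    1   0    1  -2 ]
  [ 0   0    0  -1   -4   2 ]
  [ 0   0    0   2    8  -4 ]
Multiply R3 by -1.
  [ 1  -4  -21  -2  -33  49 ]
  [ 0   0    1   0    1  -2 ]
  [ 0   0    0   1    4  -2 ]
  [ 0   0    0   2    8  -4 ]
Subtract 2 times R3 from R4.
  [ 1  -4  -21  -2  -33  49 ]
  [ 0   0    1   0    1  -2 ]
  [ 0   0    0   1    4  -2 ]
  [ 0   0    0   0    0   0 ]
Add 2 times R3 to R1.
  [ 1  -4  -21  0  -25  45 ]
  [ 0   0    1  0    1  -2 ]
  [ 0   0    0  1    4  -2 ]
  [ 0   0    0  0    0   0 ]
Add 21 times R2 to R1.
  [ 1  -4  0  0  -4   3 ]
  [ 0   0  1  0   1  -2 ]
  [ 0   0  0  1   4  -2 ]
  [ 0   0  0  0   0   0 ]

[[1, -4, 0, 0, -4, 3], [0, 0, 1, 0, 1, -2], [0, 0, 0, 1, 4, -2], [0, 0, 0, 0, 0, 0]]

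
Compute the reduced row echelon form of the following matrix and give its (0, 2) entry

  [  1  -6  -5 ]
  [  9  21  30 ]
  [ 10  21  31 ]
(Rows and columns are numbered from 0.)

1

Subtract 9 times R1 from R2.
  [  1  -6  -5 ]
  [  0  75  75 ]
  [ 10  21  31 ]
Subtract 10 times R1 from R3.
  [ 1  -6  -5 ]
  [ 0  75  75 ]
  [ 0  81  81 ]
Multiply R2 by 1/75.
  [ 1  -6  -5 ]
  [ 0   1   1 ]
  [ 0  81  81 ]
Subtract 81 times R2 from R3.
  [ 1  -6  -5 ]
  [ 0   1   1 ]
  [ 0   0   0 ]
Add 6 times R2 to R1.
  [ 1  0  1 ]
  [ 0  1  1 ]
  [ 0  0  0 ]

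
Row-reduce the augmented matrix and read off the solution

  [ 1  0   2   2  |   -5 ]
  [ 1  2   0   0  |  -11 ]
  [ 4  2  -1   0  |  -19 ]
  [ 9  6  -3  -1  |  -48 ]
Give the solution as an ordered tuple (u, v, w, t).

Subtract R1 from R2.
Subtract 4 times R1 from R3.
Subtract 9 times R1 from R4.
Multiply R2 by 1/2.
Subtract 2 times R2 from R3.
Subtract 6 times R2 from R4.
Multiply R3 by -1/7.
Add 15 times R3 to R4.
Multiply R4 by -7.
Subtract 6/7 times R4 from R3.
Add R4 to R2.
Subtract 2 times R4 from R1.
Add R3 to R2.
Subtract 2 times R3 from R1.
Reading off the last column: u = -3, v = -4, w = -1, t = 0.

(-3, -4, -1, 0)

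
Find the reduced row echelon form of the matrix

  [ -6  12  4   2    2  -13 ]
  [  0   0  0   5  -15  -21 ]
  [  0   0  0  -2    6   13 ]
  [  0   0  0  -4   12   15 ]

[[1, -2, -2/3, 0, -4/3, 0], [0, 0, 0, 1, -3, 0], [0, 0, 0, 0, 0, 1], [0, 0, 0, 0, 0, 0]]

r1 → -1/6·r1
  [ 1  -2  -2/3  -1/3  -1/3  13/6 ]
  [ 0   0     0     5   -15   -21 ]
  [ 0   0     0    -2     6    13 ]
  [ 0   0     0    -4    12    15 ]
r2 → 1/5·r2
  [ 1  -2  -2/3  -1/3  -1/3   13/6 ]
  [ 0   0     0     1    -3  -21/5 ]
  [ 0   0     0    -2     6     13 ]
  [ 0   0     0    -4    12     15 ]
r3 → r3 + 2·r2
  [ 1  -2  -2/3  -1/3  -1/3   13/6 ]
  [ 0   0     0     1    -3  -21/5 ]
  [ 0   0     0     0     0   23/5 ]
  [ 0   0     0    -4    12     15 ]
r4 → r4 + 4·r2
  [ 1  -2  -2/3  -1/3  -1/3   13/6 ]
  [ 0   0     0     1    -3  -21/5 ]
  [ 0   0     0     0     0   23/5 ]
  [ 0   0     0     0     0   -9/5 ]
r3 → 5/23·r3
  [ 1  -2  -2/3  -1/3  -1/3   13/6 ]
  [ 0   0     0     1    -3  -21/5 ]
  [ 0   0     0     0     0      1 ]
  [ 0   0     0     0     0   -9/5 ]
r4 → r4 + 9/5·r3
  [ 1  -2  -2/3  -1/3  -1/3   13/6 ]
  [ 0   0     0     1    -3  -21/5 ]
  [ 0   0     0     0     0      1 ]
  [ 0   0     0     0     0      0 ]
r2 → r2 + 21/5·r3
  [ 1  -2  -2/3  -1/3  -1/3  13/6 ]
  [ 0   0     0     1    -3     0 ]
  [ 0   0     0     0     0     1 ]
  [ 0   0     0     0     0     0 ]
r1 → r1 − 13/6·r3
  [ 1  -2  -2/3  -1/3  -1/3  0 ]
  [ 0   0     0     1    -3  0 ]
  [ 0   0     0     0     0  1 ]
  [ 0   0     0     0     0  0 ]
r1 → r1 + 1/3·r2
  [ 1  -2  -2/3  0  -4/3  0 ]
  [ 0   0     0  1    -3  0 ]
  [ 0   0     0  0     0  1 ]
  [ 0   0     0  0     0  0 ]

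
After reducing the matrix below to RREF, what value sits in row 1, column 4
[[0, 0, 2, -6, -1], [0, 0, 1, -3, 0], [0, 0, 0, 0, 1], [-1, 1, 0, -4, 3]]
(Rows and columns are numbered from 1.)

4

Swap r1 and r4.
  [ -1  1  0  -4   3 ]
  [  0  0  1  -3   0 ]
  [  0  0  0   0   1 ]
  [  0  0  2  -6  -1 ]
Multiply r1 by -1.
  [ 1  -1  0   4  -3 ]
  [ 0   0  1  -3   0 ]
  [ 0   0  0   0   1 ]
  [ 0   0  2  -6  -1 ]
Subtract 2 times r2 from r4.
  [ 1  -1  0   4  -3 ]
  [ 0   0  1  -3   0 ]
  [ 0   0  0   0   1 ]
  [ 0   0  0   0  -1 ]
Add r3 to r4.
  [ 1  -1  0   4  -3 ]
  [ 0   0  1  -3   0 ]
  [ 0   0  0   0   1 ]
  [ 0   0  0   0   0 ]
Add 3 times r3 to r1.
  [ 1  -1  0   4  0 ]
  [ 0   0  1  -3  0 ]
  [ 0   0  0   0  1 ]
  [ 0   0  0   0  0 ]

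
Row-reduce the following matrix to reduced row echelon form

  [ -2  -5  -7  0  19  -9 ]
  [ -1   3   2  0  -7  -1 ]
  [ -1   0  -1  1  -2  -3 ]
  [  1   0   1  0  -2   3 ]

Multiply ρ1 by -1/2.
Add ρ1 to ρ2.
Add ρ1 to ρ3.
Subtract ρ1 from ρ4.
Multiply ρ2 by 2/11.
Subtract 5/2 times ρ2 from ρ3.
Add 5/2 times ρ2 to ρ4.
Multiply ρ4 by 11.
Add 1/11 times ρ4 to ρ3.
Subtract 7/11 times ρ4 from ρ2.
Subtract 9/2 times ρ4 from ρ1.
Subtract 5/2 times ρ2 from ρ1.

[[1, 0, 1, 0, -2, 0], [0, 1, 1, 0, -3, 0], [0, 0, 0, 1, -4, 0], [0, 0, 0, 0, 0, 1]]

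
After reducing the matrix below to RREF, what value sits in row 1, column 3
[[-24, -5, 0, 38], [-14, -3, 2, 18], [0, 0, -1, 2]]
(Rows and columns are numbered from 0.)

Multiply R1 by -1/24.
  [   1  5/24   0  -19/12 ]
  [ -14    -3   2      18 ]
  [   0     0  -1       2 ]
Add 14 times R1 to R2.
  [ 1   5/24   0  -19/12 ]
  [ 0  -1/12   2   -25/6 ]
  [ 0      0  -1       2 ]
Multiply R2 by -12.
  [ 1  5/24    0  -19/12 ]
  [ 0     1  -24      50 ]
  [ 0     0   -1       2 ]
Multiply R3 by -1.
  [ 1  5/24    0  -19/12 ]
  [ 0     1  -24      50 ]
  [ 0     0    1      -2 ]
Add 24 times R3 to R2.
  [ 1  5/24  0  -19/12 ]
  [ 0     1  0       2 ]
  [ 0     0  1      -2 ]
Subtract 5/24 times R2 from R1.
  [ 1  0  0  -2 ]
  [ 0  1  0   2 ]
  [ 0  0  1  -2 ]

2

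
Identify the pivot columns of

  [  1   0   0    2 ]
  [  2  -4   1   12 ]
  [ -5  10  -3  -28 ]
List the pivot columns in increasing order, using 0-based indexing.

Subtract 2 times R1 from R2.
Add 5 times R1 to R3.
Multiply R2 by -1/4.
Subtract 10 times R2 from R3.
Multiply R3 by -2.
Add 1/4 times R3 to R2.
Pivot columns are the columns containing a leading 1.

0, 1, 2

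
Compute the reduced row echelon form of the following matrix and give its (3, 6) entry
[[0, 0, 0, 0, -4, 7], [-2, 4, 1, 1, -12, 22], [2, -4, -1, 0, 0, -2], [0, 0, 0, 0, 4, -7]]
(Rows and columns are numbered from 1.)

r1 <-> r2
r1 -> -1/2·r1
r3 -> r3 − 2·r1
r2 <-> r3
r3 -> -1/4·r3
r4 -> r4 − 4·r3
r2 -> r2 + 12·r3
r1 -> r1 − 6·r3
r1 -> r1 + 1/2·r2

-7/4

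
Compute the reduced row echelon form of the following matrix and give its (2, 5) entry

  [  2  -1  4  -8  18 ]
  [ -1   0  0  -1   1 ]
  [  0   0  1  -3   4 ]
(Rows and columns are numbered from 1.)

-4

ρ1 → 1/2·ρ1
  [  1  -1/2  2  -4  9 ]
  [ -1     0  0  -1  1 ]
  [  0     0  1  -3  4 ]
ρ2 → ρ2 + ρ1
  [ 1  -1/2  2  -4   9 ]
  [ 0  -1/2  2  -5  10 ]
  [ 0     0  1  -3   4 ]
ρ2 → -2·ρ2
  [ 1  -1/2   2  -4    9 ]
  [ 0     1  -4  10  -20 ]
  [ 0     0   1  -3    4 ]
ρ2 → ρ2 + 4·ρ3
  [ 1  -1/2  2  -4   9 ]
  [ 0     1  0  -2  -4 ]
  [ 0     0  1  -3   4 ]
ρ1 → ρ1 − 2·ρ3
  [ 1  -1/2  0   2   1 ]
  [ 0     1  0  -2  -4 ]
  [ 0     0  1  -3   4 ]
ρ1 → ρ1 + 1/2·ρ2
  [ 1  0  0   1  -1 ]
  [ 0  1  0  -2  -4 ]
  [ 0  0  1  -3   4 ]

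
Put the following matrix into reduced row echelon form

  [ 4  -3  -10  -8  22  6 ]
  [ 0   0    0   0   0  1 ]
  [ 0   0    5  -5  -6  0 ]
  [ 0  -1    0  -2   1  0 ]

Multiply r1 by 1/4.
  [ 1  -3/4  -5/2  -2  11/2  3/2 ]
  [ 0     0     0   0     0    1 ]
  [ 0     0     5  -5    -6    0 ]
  [ 0    -1     0  -2     1    0 ]
Swap r2 and r4.
  [ 1  -3/4  -5/2  -2  11/2  3/2 ]
  [ 0    -1     0  -2     1    0 ]
  [ 0     0     5  -5    -6    0 ]
  [ 0     0     0   0     0    1 ]
Multiply r2 by -1.
  [ 1  -3/4  -5/2  -2  11/2  3/2 ]
  [ 0     1     0   2    -1    0 ]
  [ 0     0     5  -5    -6    0 ]
  [ 0     0     0   0     0    1 ]
Multiply r3 by 1/5.
  [ 1  -3/4  -5/2  -2  11/2  3/2 ]
  [ 0     1     0   2    -1    0 ]
  [ 0     0     1  -1  -6/5    0 ]
  [ 0     0     0   0     0    1 ]
Subtract 3/2 times r4 from r1.
  [ 1  -3/4  -5/2  -2  11/2  0 ]
  [ 0     1     0   2    -1  0 ]
  [ 0     0     1  -1  -6/5  0 ]
  [ 0     0     0   0     0  1 ]
Add 5/2 times r3 to r1.
  [ 1  -3/4  0  -9/2   5/2  0 ]
  [ 0     1  0     2    -1  0 ]
  [ 0     0  1    -1  -6/5  0 ]
  [ 0     0  0     0     0  1 ]
Add 3/4 times r2 to r1.
  [ 1  0  0  -3   7/4  0 ]
  [ 0  1  0   2    -1  0 ]
  [ 0  0  1  -1  -6/5  0 ]
  [ 0  0  0   0     0  1 ]

[[1, 0, 0, -3, 7/4, 0], [0, 1, 0, 2, -1, 0], [0, 0, 1, -1, -6/5, 0], [0, 0, 0, 0, 0, 1]]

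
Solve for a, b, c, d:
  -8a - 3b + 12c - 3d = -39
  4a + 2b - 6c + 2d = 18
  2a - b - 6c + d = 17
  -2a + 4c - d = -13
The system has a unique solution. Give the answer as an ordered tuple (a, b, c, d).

Form the augmented matrix and row-reduce:
  [ -8  -3  12  -3  |  -39 ]
  [  4   2  -6   2  |   18 ]
  [  2  -1  -6   1  |   17 ]
  [ -2   0   4  -1  |  -13 ]
R1 := -1/8·R1
  [  1  3/8  -3/2  3/8  |  39/8 ]
  [  4    2    -6    2  |    18 ]
  [  2   -1    -6    1  |    17 ]
  [ -2    0     4   -1  |   -13 ]
R2 := R2 − 4·R1
  [  1  3/8  -3/2  3/8  |  39/8 ]
  [  0  1/2     0  1/2  |  -3/2 ]
  [  2   -1    -6    1  |    17 ]
  [ -2    0     4   -1  |   -13 ]
R3 := R3 − 2·R1
  [  1   3/8  -3/2  3/8  |  39/8 ]
  [  0   1/2     0  1/2  |  -3/2 ]
  [  0  -7/4    -3  1/4  |  29/4 ]
  [ -2     0     4   -1  |   -13 ]
R4 := R4 + 2·R1
  [ 1   3/8  -3/2   3/8  |   39/8 ]
  [ 0   1/2     0   1/2  |   -3/2 ]
  [ 0  -7/4    -3   1/4  |   29/4 ]
  [ 0   3/4     1  -1/4  |  -13/4 ]
R2 := 2·R2
  [ 1   3/8  -3/2   3/8  |   39/8 ]
  [ 0     1     0     1  |     -3 ]
  [ 0  -7/4    -3   1/4  |   29/4 ]
  [ 0   3/4     1  -1/4  |  -13/4 ]
R3 := R3 + 7/4·R2
  [ 1  3/8  -3/2   3/8  |   39/8 ]
  [ 0    1     0     1  |     -3 ]
  [ 0    0    -3     2  |      2 ]
  [ 0  3/4     1  -1/4  |  -13/4 ]
R4 := R4 − 3/4·R2
  [ 1  3/8  -3/2  3/8  |  39/8 ]
  [ 0    1     0    1  |    -3 ]
  [ 0    0    -3    2  |     2 ]
  [ 0    0     1   -1  |    -1 ]
R3 := -1/3·R3
  [ 1  3/8  -3/2   3/8  |  39/8 ]
  [ 0    1     0     1  |    -3 ]
  [ 0    0     1  -2/3  |  -2/3 ]
  [ 0    0     1    -1  |    -1 ]
R4 := R4 − R3
  [ 1  3/8  -3/2   3/8  |  39/8 ]
  [ 0    1     0     1  |    -3 ]
  [ 0    0     1  -2/3  |  -2/3 ]
  [ 0    0     0  -1/3  |  -1/3 ]
R4 := -3·R4
  [ 1  3/8  -3/2   3/8  |  39/8 ]
  [ 0    1     0     1  |    -3 ]
  [ 0    0     1  -2/3  |  -2/3 ]
  [ 0    0     0     1  |     1 ]
R3 := R3 + 2/3·R4
  [ 1  3/8  -3/2  3/8  |  39/8 ]
  [ 0    1     0    1  |    -3 ]
  [ 0    0     1    0  |     0 ]
  [ 0    0     0    1  |     1 ]
R2 := R2 − R4
  [ 1  3/8  -3/2  3/8  |  39/8 ]
  [ 0    1     0    0  |    -4 ]
  [ 0    0     1    0  |     0 ]
  [ 0    0     0    1  |     1 ]
R1 := R1 − 3/8·R4
  [ 1  3/8  -3/2  0  |  9/2 ]
  [ 0    1     0  0  |   -4 ]
  [ 0    0     1  0  |    0 ]
  [ 0    0     0  1  |    1 ]
R1 := R1 + 3/2·R3
  [ 1  3/8  0  0  |  9/2 ]
  [ 0    1  0  0  |   -4 ]
  [ 0    0  1  0  |    0 ]
  [ 0    0  0  1  |    1 ]
R1 := R1 − 3/8·R2
  [ 1  0  0  0  |   6 ]
  [ 0  1  0  0  |  -4 ]
  [ 0  0  1  0  |   0 ]
  [ 0  0  0  1  |   1 ]
Reading off the last column: a = 6, b = -4, c = 0, d = 1.

(6, -4, 0, 1)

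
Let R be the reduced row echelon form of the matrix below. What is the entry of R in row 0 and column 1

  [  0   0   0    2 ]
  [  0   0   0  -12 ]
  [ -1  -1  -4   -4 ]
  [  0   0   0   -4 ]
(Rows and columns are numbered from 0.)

1

R1 <-> R3
R1 := -1·R1
R2 := -1/12·R2
R3 := R3 − 2·R2
R4 := R4 + 4·R2
R1 := R1 − 4·R2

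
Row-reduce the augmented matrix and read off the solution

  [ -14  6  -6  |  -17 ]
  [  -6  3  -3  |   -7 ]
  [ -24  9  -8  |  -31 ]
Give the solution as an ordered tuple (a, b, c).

Multiply R1 by -1/14.
  [   1  -3/7  3/7  |  17/14 ]
  [  -6     3   -3  |     -7 ]
  [ -24     9   -8  |    -31 ]
Add 6 times R1 to R2.
  [   1  -3/7   3/7  |  17/14 ]
  [   0   3/7  -3/7  |    2/7 ]
  [ -24     9    -8  |    -31 ]
Add 24 times R1 to R3.
  [ 1  -3/7   3/7  |  17/14 ]
  [ 0   3/7  -3/7  |    2/7 ]
  [ 0  -9/7  16/7  |  -13/7 ]
Multiply R2 by 7/3.
  [ 1  -3/7   3/7  |  17/14 ]
  [ 0     1    -1  |    2/3 ]
  [ 0  -9/7  16/7  |  -13/7 ]
Add 9/7 times R2 to R3.
  [ 1  -3/7  3/7  |  17/14 ]
  [ 0     1   -1  |    2/3 ]
  [ 0     0    1  |     -1 ]
Add R3 to R2.
  [ 1  -3/7  3/7  |  17/14 ]
  [ 0     1    0  |   -1/3 ]
  [ 0     0    1  |     -1 ]
Subtract 3/7 times R3 from R1.
  [ 1  -3/7  0  |  23/14 ]
  [ 0     1  0  |   -1/3 ]
  [ 0     0  1  |     -1 ]
Add 3/7 times R2 to R1.
  [ 1  0  0  |   3/2 ]
  [ 0  1  0  |  -1/3 ]
  [ 0  0  1  |    -1 ]
Reading off the last column: a = 3/2, b = -1/3, c = -1.

(3/2, -1/3, -1)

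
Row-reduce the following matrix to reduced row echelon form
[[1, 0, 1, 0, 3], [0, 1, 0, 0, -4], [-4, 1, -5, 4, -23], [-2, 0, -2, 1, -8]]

Add 4 times R1 to R3.
Add 2 times R1 to R4.
Subtract R2 from R3.
Multiply R3 by -1.
Add 4 times R4 to R3.
Subtract R3 from R1.

[[1, 0, 0, 0, 4], [0, 1, 0, 0, -4], [0, 0, 1, 0, -1], [0, 0, 0, 1, -2]]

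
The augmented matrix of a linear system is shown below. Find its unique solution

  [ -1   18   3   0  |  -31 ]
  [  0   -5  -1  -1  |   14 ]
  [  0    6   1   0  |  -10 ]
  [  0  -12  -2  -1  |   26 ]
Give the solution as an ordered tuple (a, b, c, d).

ρ1 → -1·ρ1
  [ 1  -18  -3   0  |   31 ]
  [ 0   -5  -1  -1  |   14 ]
  [ 0    6   1   0  |  -10 ]
  [ 0  -12  -2  -1  |   26 ]
ρ2 → -1/5·ρ2
  [ 1  -18   -3    0  |     31 ]
  [ 0    1  1/5  1/5  |  -14/5 ]
  [ 0    6    1    0  |    -10 ]
  [ 0  -12   -2   -1  |     26 ]
ρ3 → ρ3 − 6·ρ2
  [ 1  -18    -3     0  |     31 ]
  [ 0    1   1/5   1/5  |  -14/5 ]
  [ 0    0  -1/5  -6/5  |   34/5 ]
  [ 0  -12    -2    -1  |     26 ]
ρ4 → ρ4 + 12·ρ2
  [ 1  -18    -3     0  |     31 ]
  [ 0    1   1/5   1/5  |  -14/5 ]
  [ 0    0  -1/5  -6/5  |   34/5 ]
  [ 0    0   2/5   7/5  |  -38/5 ]
ρ3 → -5·ρ3
  [ 1  -18   -3    0  |     31 ]
  [ 0    1  1/5  1/5  |  -14/5 ]
  [ 0    0    1    6  |    -34 ]
  [ 0    0  2/5  7/5  |  -38/5 ]
ρ4 → ρ4 − 2/5·ρ3
  [ 1  -18   -3    0  |     31 ]
  [ 0    1  1/5  1/5  |  -14/5 ]
  [ 0    0    1    6  |    -34 ]
  [ 0    0    0   -1  |      6 ]
ρ4 → -1·ρ4
  [ 1  -18   -3    0  |     31 ]
  [ 0    1  1/5  1/5  |  -14/5 ]
  [ 0    0    1    6  |    -34 ]
  [ 0    0    0    1  |     -6 ]
ρ3 → ρ3 − 6·ρ4
  [ 1  -18   -3    0  |     31 ]
  [ 0    1  1/5  1/5  |  -14/5 ]
  [ 0    0    1    0  |      2 ]
  [ 0    0    0    1  |     -6 ]
ρ2 → ρ2 − 1/5·ρ4
  [ 1  -18   -3  0  |    31 ]
  [ 0    1  1/5  0  |  -8/5 ]
  [ 0    0    1  0  |     2 ]
  [ 0    0    0  1  |    -6 ]
ρ2 → ρ2 − 1/5·ρ3
  [ 1  -18  -3  0  |  31 ]
  [ 0    1   0  0  |  -2 ]
  [ 0    0   1  0  |   2 ]
  [ 0    0   0  1  |  -6 ]
ρ1 → ρ1 + 3·ρ3
  [ 1  -18  0  0  |  37 ]
  [ 0    1  0  0  |  -2 ]
  [ 0    0  1  0  |   2 ]
  [ 0    0  0  1  |  -6 ]
ρ1 → ρ1 + 18·ρ2
  [ 1  0  0  0  |   1 ]
  [ 0  1  0  0  |  -2 ]
  [ 0  0  1  0  |   2 ]
  [ 0  0  0  1  |  -6 ]
Reading off the last column: a = 1, b = -2, c = 2, d = -6.

(1, -2, 2, -6)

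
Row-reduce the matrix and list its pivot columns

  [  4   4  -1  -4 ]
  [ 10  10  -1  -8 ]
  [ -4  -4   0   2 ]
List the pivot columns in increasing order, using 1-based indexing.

Multiply R1 by 1/4.
  [  1   1  -1/4  -1 ]
  [ 10  10    -1  -8 ]
  [ -4  -4     0   2 ]
Subtract 10 times R1 from R2.
  [  1   1  -1/4  -1 ]
  [  0   0   3/2   2 ]
  [ -4  -4     0   2 ]
Add 4 times R1 to R3.
  [ 1  1  -1/4  -1 ]
  [ 0  0   3/2   2 ]
  [ 0  0    -1  -2 ]
Multiply R2 by 2/3.
  [ 1  1  -1/4   -1 ]
  [ 0  0     1  4/3 ]
  [ 0  0    -1   -2 ]
Add R2 to R3.
  [ 1  1  -1/4    -1 ]
  [ 0  0     1   4/3 ]
  [ 0  0     0  -2/3 ]
Multiply R3 by -3/2.
  [ 1  1  -1/4   -1 ]
  [ 0  0     1  4/3 ]
  [ 0  0     0    1 ]
Subtract 4/3 times R3 from R2.
  [ 1  1  -1/4  -1 ]
  [ 0  0     1   0 ]
  [ 0  0     0   1 ]
Add R3 to R1.
  [ 1  1  -1/4  0 ]
  [ 0  0     1  0 ]
  [ 0  0     0  1 ]
Add 1/4 times R2 to R1.
  [ 1  1  0  0 ]
  [ 0  0  1  0 ]
  [ 0  0  0  1 ]
Pivot columns are the columns containing a leading 1.

1, 3, 4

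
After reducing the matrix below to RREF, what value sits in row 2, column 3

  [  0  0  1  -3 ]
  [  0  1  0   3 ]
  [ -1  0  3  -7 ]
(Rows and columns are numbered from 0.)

-3

R1 <-> R3
  [ -1  0  3  -7 ]
  [  0  1  0   3 ]
  [  0  0  1  -3 ]
R1 -> -1·R1
  [ 1  0  -3   7 ]
  [ 0  1   0   3 ]
  [ 0  0   1  -3 ]
R1 -> R1 + 3·R3
  [ 1  0  0  -2 ]
  [ 0  1  0   3 ]
  [ 0  0  1  -3 ]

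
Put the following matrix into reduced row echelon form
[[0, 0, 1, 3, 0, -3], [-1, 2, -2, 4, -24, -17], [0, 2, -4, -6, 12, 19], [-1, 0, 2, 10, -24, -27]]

R1 <-> R2
  [ -1  2  -2   4  -24  -17 ]
  [  0  0   1   3    0   -3 ]
  [  0  2  -4  -6   12   19 ]
  [ -1  0   2  10  -24  -27 ]
R1 -> -1·R1
  [  1  -2   2  -4   24   17 ]
  [  0   0   1   3    0   -3 ]
  [  0   2  -4  -6   12   19 ]
  [ -1   0   2  10  -24  -27 ]
R4 -> R4 + R1
  [ 1  -2   2  -4  24   17 ]
  [ 0   0   1   3   0   -3 ]
  [ 0   2  -4  -6  12   19 ]
  [ 0  -2   4   6   0  -10 ]
R2 <-> R3
  [ 1  -2   2  -4  24   17 ]
  [ 0   2  -4  -6  12   19 ]
  [ 0   0   1   3   0   -3 ]
  [ 0  -2   4   6   0  -10 ]
R2 -> 1/2·R2
  [ 1  -2   2  -4  24    17 ]
  [ 0   1  -2  -3   6  19/2 ]
  [ 0   0   1   3   0    -3 ]
  [ 0  -2   4   6   0   -10 ]
R4 -> R4 + 2·R2
  [ 1  -2   2  -4  24    17 ]
  [ 0   1  -2  -3   6  19/2 ]
  [ 0   0   1   3   0    -3 ]
  [ 0   0   0   0  12     9 ]
R4 -> 1/12·R4
  [ 1  -2   2  -4  24    17 ]
  [ 0   1  -2  -3   6  19/2 ]
  [ 0   0   1   3   0    -3 ]
  [ 0   0   0   0   1   3/4 ]
R2 -> R2 − 6·R4
  [ 1  -2   2  -4  24   17 ]
  [ 0   1  -2  -3   0    5 ]
  [ 0   0   1   3   0   -3 ]
  [ 0   0   0   0   1  3/4 ]
R1 -> R1 − 24·R4
  [ 1  -2   2  -4  0   -1 ]
  [ 0   1  -2  -3  0    5 ]
  [ 0   0   1   3  0   -3 ]
  [ 0   0   0   0  1  3/4 ]
R2 -> R2 + 2·R3
  [ 1  -2  2  -4  0   -1 ]
  [ 0   1  0   3  0   -1 ]
  [ 0   0  1   3  0   -3 ]
  [ 0   0  0   0  1  3/4 ]
R1 -> R1 − 2·R3
  [ 1  -2  0  -10  0    5 ]
  [ 0   1  0    3  0   -1 ]
  [ 0   0  1    3  0   -3 ]
  [ 0   0  0    0  1  3/4 ]
R1 -> R1 + 2·R2
  [ 1  0  0  -4  0    3 ]
  [ 0  1  0   3  0   -1 ]
  [ 0  0  1   3  0   -3 ]
  [ 0  0  0   0  1  3/4 ]

[[1, 0, 0, -4, 0, 3], [0, 1, 0, 3, 0, -1], [0, 0, 1, 3, 0, -3], [0, 0, 0, 0, 1, 3/4]]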